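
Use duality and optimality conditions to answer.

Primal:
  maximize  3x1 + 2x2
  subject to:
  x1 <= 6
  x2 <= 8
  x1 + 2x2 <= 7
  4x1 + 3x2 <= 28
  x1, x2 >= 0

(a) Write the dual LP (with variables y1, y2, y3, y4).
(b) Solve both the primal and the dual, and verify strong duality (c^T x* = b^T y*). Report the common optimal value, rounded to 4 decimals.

The standard primal-dual pair for 'max c^T x s.t. A x <= b, x >= 0' is:
  Dual:  min b^T y  s.t.  A^T y >= c,  y >= 0.

So the dual LP is:
  minimize  6y1 + 8y2 + 7y3 + 28y4
  subject to:
    y1 + y3 + 4y4 >= 3
    y2 + 2y3 + 3y4 >= 2
    y1, y2, y3, y4 >= 0

Solving the primal: x* = (6, 0.5).
  primal value c^T x* = 19.
Solving the dual: y* = (2, 0, 1, 0).
  dual value b^T y* = 19.
Strong duality: c^T x* = b^T y*. Confirmed.

19


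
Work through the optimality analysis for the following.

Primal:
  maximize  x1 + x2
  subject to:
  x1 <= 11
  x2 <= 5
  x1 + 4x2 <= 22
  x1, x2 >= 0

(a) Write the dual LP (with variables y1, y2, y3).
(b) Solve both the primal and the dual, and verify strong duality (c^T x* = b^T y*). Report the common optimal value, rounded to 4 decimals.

The standard primal-dual pair for 'max c^T x s.t. A x <= b, x >= 0' is:
  Dual:  min b^T y  s.t.  A^T y >= c,  y >= 0.

So the dual LP is:
  minimize  11y1 + 5y2 + 22y3
  subject to:
    y1 + y3 >= 1
    y2 + 4y3 >= 1
    y1, y2, y3 >= 0

Solving the primal: x* = (11, 2.75).
  primal value c^T x* = 13.75.
Solving the dual: y* = (0.75, 0, 0.25).
  dual value b^T y* = 13.75.
Strong duality: c^T x* = b^T y*. Confirmed.

13.75


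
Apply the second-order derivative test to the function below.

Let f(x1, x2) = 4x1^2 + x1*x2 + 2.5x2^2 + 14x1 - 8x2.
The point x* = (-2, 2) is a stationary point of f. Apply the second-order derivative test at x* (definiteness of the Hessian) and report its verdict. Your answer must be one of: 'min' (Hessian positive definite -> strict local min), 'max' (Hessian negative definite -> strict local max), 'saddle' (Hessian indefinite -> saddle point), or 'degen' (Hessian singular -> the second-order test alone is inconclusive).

Compute the Hessian H = grad^2 f:
  H = [[8, 1], [1, 5]]
Verify stationarity: grad f(x*) = H x* + g = (0, 0).
Eigenvalues of H: 4.6972, 8.3028.
Both eigenvalues > 0, so H is positive definite -> x* is a strict local min.

min


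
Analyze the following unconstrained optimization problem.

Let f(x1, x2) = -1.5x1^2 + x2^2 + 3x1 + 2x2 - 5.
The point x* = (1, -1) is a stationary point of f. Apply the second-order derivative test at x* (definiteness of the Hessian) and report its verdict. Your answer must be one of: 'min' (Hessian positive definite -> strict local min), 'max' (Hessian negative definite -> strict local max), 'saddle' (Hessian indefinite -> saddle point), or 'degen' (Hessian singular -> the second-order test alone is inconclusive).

Compute the Hessian H = grad^2 f:
  H = [[-3, 0], [0, 2]]
Verify stationarity: grad f(x*) = H x* + g = (0, 0).
Eigenvalues of H: -3, 2.
Eigenvalues have mixed signs, so H is indefinite -> x* is a saddle point.

saddle


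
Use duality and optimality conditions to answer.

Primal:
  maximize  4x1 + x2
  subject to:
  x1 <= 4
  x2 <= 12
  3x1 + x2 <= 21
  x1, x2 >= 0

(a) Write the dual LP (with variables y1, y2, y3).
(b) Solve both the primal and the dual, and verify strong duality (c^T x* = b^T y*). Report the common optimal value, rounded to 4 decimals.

The standard primal-dual pair for 'max c^T x s.t. A x <= b, x >= 0' is:
  Dual:  min b^T y  s.t.  A^T y >= c,  y >= 0.

So the dual LP is:
  minimize  4y1 + 12y2 + 21y3
  subject to:
    y1 + 3y3 >= 4
    y2 + y3 >= 1
    y1, y2, y3 >= 0

Solving the primal: x* = (4, 9).
  primal value c^T x* = 25.
Solving the dual: y* = (1, 0, 1).
  dual value b^T y* = 25.
Strong duality: c^T x* = b^T y*. Confirmed.

25


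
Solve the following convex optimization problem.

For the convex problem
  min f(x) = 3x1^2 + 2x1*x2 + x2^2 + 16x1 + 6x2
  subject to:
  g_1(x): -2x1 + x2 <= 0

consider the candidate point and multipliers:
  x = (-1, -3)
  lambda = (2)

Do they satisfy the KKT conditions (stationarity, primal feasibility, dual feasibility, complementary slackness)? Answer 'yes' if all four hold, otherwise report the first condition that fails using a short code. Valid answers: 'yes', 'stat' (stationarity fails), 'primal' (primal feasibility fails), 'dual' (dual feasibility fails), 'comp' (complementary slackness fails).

Gradient of f: grad f(x) = Q x + c = (4, -2)
Constraint values g_i(x) = a_i^T x - b_i:
  g_1((-1, -3)) = -1
Stationarity residual: grad f(x) + sum_i lambda_i a_i = (0, 0)
  -> stationarity OK
Primal feasibility (all g_i <= 0): OK
Dual feasibility (all lambda_i >= 0): OK
Complementary slackness (lambda_i * g_i(x) = 0 for all i): FAILS

Verdict: the first failing condition is complementary_slackness -> comp.

comp


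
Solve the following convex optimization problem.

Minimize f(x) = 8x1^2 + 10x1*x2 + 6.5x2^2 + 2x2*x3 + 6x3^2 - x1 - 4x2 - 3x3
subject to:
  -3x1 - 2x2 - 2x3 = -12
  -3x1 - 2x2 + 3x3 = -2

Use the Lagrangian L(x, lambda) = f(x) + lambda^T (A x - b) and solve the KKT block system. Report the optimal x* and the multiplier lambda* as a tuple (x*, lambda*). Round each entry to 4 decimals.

Form the Lagrangian:
  L(x, lambda) = (1/2) x^T Q x + c^T x + lambda^T (A x - b)
Stationarity (grad_x L = 0): Q x + c + A^T lambda = 0.
Primal feasibility: A x = b.

This gives the KKT block system:
  [ Q   A^T ] [ x     ]   [-c ]
  [ A    0  ] [ lambda ] = [ b ]

Solving the linear system:
  x*      = (2.5574, 0.1639, 2)
  lambda* = (12.577, 1.2754)
  f(x*)   = 72.1311

x* = (2.5574, 0.1639, 2), lambda* = (12.577, 1.2754)


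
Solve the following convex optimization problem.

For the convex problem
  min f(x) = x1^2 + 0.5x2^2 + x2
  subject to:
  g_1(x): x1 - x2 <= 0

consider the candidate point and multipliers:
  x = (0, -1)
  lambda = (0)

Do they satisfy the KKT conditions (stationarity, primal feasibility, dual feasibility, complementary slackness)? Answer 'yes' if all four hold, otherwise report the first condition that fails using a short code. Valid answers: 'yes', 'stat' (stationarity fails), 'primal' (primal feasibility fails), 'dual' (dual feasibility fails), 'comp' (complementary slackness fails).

Gradient of f: grad f(x) = Q x + c = (0, 0)
Constraint values g_i(x) = a_i^T x - b_i:
  g_1((0, -1)) = 1
Stationarity residual: grad f(x) + sum_i lambda_i a_i = (0, 0)
  -> stationarity OK
Primal feasibility (all g_i <= 0): FAILS
Dual feasibility (all lambda_i >= 0): OK
Complementary slackness (lambda_i * g_i(x) = 0 for all i): OK

Verdict: the first failing condition is primal_feasibility -> primal.

primal


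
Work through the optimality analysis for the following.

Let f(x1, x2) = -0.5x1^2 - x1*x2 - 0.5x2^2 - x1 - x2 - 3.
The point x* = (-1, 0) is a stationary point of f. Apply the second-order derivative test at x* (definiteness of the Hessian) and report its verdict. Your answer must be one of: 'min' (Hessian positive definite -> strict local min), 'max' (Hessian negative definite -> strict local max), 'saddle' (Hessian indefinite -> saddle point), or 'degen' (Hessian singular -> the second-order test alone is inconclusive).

Compute the Hessian H = grad^2 f:
  H = [[-1, -1], [-1, -1]]
Verify stationarity: grad f(x*) = H x* + g = (0, 0).
Eigenvalues of H: -2, 0.
H has a zero eigenvalue (singular; negative semidefinite but not definite), so H is neither positive definite, negative definite, nor indefinite. The second-order test alone is inconclusive -> degen.
(Indeed, f is constant along the null direction of H through x*, so x* is not a strict local extremum.)

degen


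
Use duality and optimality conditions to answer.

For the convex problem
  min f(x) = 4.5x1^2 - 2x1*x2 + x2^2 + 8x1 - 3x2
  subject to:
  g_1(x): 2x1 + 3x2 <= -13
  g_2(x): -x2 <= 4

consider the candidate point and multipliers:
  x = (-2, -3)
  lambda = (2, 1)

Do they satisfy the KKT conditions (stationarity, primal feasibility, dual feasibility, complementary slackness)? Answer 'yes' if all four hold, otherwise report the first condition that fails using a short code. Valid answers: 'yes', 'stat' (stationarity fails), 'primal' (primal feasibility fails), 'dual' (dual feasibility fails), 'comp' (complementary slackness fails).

Gradient of f: grad f(x) = Q x + c = (-4, -5)
Constraint values g_i(x) = a_i^T x - b_i:
  g_1((-2, -3)) = 0
  g_2((-2, -3)) = -1
Stationarity residual: grad f(x) + sum_i lambda_i a_i = (0, 0)
  -> stationarity OK
Primal feasibility (all g_i <= 0): OK
Dual feasibility (all lambda_i >= 0): OK
Complementary slackness (lambda_i * g_i(x) = 0 for all i): FAILS

Verdict: the first failing condition is complementary_slackness -> comp.

comp


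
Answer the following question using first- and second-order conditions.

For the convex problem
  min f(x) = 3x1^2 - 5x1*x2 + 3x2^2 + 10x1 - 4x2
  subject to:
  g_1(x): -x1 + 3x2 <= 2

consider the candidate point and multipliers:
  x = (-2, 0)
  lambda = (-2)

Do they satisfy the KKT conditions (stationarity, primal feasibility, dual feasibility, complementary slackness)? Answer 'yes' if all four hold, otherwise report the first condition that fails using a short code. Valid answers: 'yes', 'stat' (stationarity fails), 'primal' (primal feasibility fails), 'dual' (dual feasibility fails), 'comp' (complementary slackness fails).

Gradient of f: grad f(x) = Q x + c = (-2, 6)
Constraint values g_i(x) = a_i^T x - b_i:
  g_1((-2, 0)) = 0
Stationarity residual: grad f(x) + sum_i lambda_i a_i = (0, 0)
  -> stationarity OK
Primal feasibility (all g_i <= 0): OK
Dual feasibility (all lambda_i >= 0): FAILS
Complementary slackness (lambda_i * g_i(x) = 0 for all i): OK

Verdict: the first failing condition is dual_feasibility -> dual.

dual


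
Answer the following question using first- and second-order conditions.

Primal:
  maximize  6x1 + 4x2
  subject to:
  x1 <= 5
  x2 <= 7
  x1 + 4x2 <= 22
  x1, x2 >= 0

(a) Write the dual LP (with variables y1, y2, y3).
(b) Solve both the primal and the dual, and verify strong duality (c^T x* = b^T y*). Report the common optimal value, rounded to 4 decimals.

The standard primal-dual pair for 'max c^T x s.t. A x <= b, x >= 0' is:
  Dual:  min b^T y  s.t.  A^T y >= c,  y >= 0.

So the dual LP is:
  minimize  5y1 + 7y2 + 22y3
  subject to:
    y1 + y3 >= 6
    y2 + 4y3 >= 4
    y1, y2, y3 >= 0

Solving the primal: x* = (5, 4.25).
  primal value c^T x* = 47.
Solving the dual: y* = (5, 0, 1).
  dual value b^T y* = 47.
Strong duality: c^T x* = b^T y*. Confirmed.

47


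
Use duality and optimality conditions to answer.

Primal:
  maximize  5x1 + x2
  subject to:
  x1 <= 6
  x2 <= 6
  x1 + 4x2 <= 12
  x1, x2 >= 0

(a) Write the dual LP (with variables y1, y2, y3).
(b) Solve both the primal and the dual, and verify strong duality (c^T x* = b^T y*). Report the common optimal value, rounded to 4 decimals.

The standard primal-dual pair for 'max c^T x s.t. A x <= b, x >= 0' is:
  Dual:  min b^T y  s.t.  A^T y >= c,  y >= 0.

So the dual LP is:
  minimize  6y1 + 6y2 + 12y3
  subject to:
    y1 + y3 >= 5
    y2 + 4y3 >= 1
    y1, y2, y3 >= 0

Solving the primal: x* = (6, 1.5).
  primal value c^T x* = 31.5.
Solving the dual: y* = (4.75, 0, 0.25).
  dual value b^T y* = 31.5.
Strong duality: c^T x* = b^T y*. Confirmed.

31.5


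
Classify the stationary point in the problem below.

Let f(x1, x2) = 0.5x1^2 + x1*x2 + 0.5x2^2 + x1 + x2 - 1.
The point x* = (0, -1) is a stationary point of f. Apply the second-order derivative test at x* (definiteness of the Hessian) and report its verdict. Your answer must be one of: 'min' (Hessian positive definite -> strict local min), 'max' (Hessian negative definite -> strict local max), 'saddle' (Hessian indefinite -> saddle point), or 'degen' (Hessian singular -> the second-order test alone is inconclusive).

Compute the Hessian H = grad^2 f:
  H = [[1, 1], [1, 1]]
Verify stationarity: grad f(x*) = H x* + g = (0, 0).
Eigenvalues of H: 0, 2.
H has a zero eigenvalue (singular; positive semidefinite but not definite), so H is neither positive definite, negative definite, nor indefinite. The second-order test alone is inconclusive -> degen.
(Indeed, f is constant along the null direction of H through x*, so x* is not a strict local extremum.)

degen


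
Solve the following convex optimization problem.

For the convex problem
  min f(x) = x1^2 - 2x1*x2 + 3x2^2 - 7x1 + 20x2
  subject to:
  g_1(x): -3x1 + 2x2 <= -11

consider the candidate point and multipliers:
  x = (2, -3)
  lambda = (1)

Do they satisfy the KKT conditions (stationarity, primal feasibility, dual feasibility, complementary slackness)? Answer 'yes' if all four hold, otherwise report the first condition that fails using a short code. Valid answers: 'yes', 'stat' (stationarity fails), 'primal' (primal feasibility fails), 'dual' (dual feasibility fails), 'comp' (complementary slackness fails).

Gradient of f: grad f(x) = Q x + c = (3, -2)
Constraint values g_i(x) = a_i^T x - b_i:
  g_1((2, -3)) = -1
Stationarity residual: grad f(x) + sum_i lambda_i a_i = (0, 0)
  -> stationarity OK
Primal feasibility (all g_i <= 0): OK
Dual feasibility (all lambda_i >= 0): OK
Complementary slackness (lambda_i * g_i(x) = 0 for all i): FAILS

Verdict: the first failing condition is complementary_slackness -> comp.

comp


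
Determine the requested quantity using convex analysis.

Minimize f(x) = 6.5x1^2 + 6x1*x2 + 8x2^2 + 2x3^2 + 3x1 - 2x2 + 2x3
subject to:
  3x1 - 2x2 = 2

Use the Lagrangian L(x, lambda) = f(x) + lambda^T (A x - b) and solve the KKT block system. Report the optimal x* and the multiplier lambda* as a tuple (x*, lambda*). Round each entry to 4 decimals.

Form the Lagrangian:
  L(x, lambda) = (1/2) x^T Q x + c^T x + lambda^T (A x - b)
Stationarity (grad_x L = 0): Q x + c + A^T lambda = 0.
Primal feasibility: A x = b.

This gives the KKT block system:
  [ Q   A^T ] [ x     ]   [-c ]
  [ A    0  ] [ lambda ] = [ b ]

Solving the linear system:
  x*      = (0.4478, -0.3284, -0.5)
  lambda* = (-2.2836)
  f(x*)   = 2.7836

x* = (0.4478, -0.3284, -0.5), lambda* = (-2.2836)


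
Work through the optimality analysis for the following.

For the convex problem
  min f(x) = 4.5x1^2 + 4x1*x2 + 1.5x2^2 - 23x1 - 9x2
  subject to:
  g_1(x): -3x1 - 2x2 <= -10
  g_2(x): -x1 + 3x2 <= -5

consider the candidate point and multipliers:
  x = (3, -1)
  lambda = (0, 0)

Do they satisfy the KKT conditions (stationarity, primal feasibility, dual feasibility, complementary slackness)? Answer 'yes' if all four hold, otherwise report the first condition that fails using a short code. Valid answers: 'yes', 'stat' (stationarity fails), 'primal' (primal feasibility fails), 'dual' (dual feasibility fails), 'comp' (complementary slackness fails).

Gradient of f: grad f(x) = Q x + c = (0, 0)
Constraint values g_i(x) = a_i^T x - b_i:
  g_1((3, -1)) = 3
  g_2((3, -1)) = -1
Stationarity residual: grad f(x) + sum_i lambda_i a_i = (0, 0)
  -> stationarity OK
Primal feasibility (all g_i <= 0): FAILS
Dual feasibility (all lambda_i >= 0): OK
Complementary slackness (lambda_i * g_i(x) = 0 for all i): OK

Verdict: the first failing condition is primal_feasibility -> primal.

primal


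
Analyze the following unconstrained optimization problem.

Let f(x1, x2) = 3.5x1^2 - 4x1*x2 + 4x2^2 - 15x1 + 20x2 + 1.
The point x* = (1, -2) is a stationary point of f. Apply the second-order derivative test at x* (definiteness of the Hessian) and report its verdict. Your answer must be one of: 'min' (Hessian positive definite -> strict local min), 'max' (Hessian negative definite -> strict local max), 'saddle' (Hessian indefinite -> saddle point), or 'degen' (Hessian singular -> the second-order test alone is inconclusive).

Compute the Hessian H = grad^2 f:
  H = [[7, -4], [-4, 8]]
Verify stationarity: grad f(x*) = H x* + g = (0, 0).
Eigenvalues of H: 3.4689, 11.5311.
Both eigenvalues > 0, so H is positive definite -> x* is a strict local min.

min


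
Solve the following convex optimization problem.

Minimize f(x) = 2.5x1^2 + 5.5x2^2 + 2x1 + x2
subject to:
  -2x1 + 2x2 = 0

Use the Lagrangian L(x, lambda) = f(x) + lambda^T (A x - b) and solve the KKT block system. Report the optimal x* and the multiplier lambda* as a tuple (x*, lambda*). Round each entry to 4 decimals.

Form the Lagrangian:
  L(x, lambda) = (1/2) x^T Q x + c^T x + lambda^T (A x - b)
Stationarity (grad_x L = 0): Q x + c + A^T lambda = 0.
Primal feasibility: A x = b.

This gives the KKT block system:
  [ Q   A^T ] [ x     ]   [-c ]
  [ A    0  ] [ lambda ] = [ b ]

Solving the linear system:
  x*      = (-0.1875, -0.1875)
  lambda* = (0.5312)
  f(x*)   = -0.2812

x* = (-0.1875, -0.1875), lambda* = (0.5312)


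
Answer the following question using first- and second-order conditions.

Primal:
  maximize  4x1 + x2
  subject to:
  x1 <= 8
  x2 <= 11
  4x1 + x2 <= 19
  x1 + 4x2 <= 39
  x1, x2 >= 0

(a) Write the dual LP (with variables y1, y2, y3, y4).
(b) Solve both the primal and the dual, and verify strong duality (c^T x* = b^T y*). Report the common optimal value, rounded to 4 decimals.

The standard primal-dual pair for 'max c^T x s.t. A x <= b, x >= 0' is:
  Dual:  min b^T y  s.t.  A^T y >= c,  y >= 0.

So the dual LP is:
  minimize  8y1 + 11y2 + 19y3 + 39y4
  subject to:
    y1 + 4y3 + y4 >= 4
    y2 + y3 + 4y4 >= 1
    y1, y2, y3, y4 >= 0

Solving the primal: x* = (2.4667, 9.1333).
  primal value c^T x* = 19.
Solving the dual: y* = (0, 0, 1, 0).
  dual value b^T y* = 19.
Strong duality: c^T x* = b^T y*. Confirmed.

19


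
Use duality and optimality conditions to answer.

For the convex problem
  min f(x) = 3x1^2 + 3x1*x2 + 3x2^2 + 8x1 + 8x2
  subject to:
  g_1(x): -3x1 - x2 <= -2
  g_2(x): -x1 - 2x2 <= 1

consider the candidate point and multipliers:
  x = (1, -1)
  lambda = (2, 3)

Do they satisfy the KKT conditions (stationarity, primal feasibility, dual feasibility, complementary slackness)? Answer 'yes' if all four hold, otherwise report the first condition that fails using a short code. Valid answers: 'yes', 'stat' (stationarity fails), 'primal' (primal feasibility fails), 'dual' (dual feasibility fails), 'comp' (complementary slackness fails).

Gradient of f: grad f(x) = Q x + c = (11, 5)
Constraint values g_i(x) = a_i^T x - b_i:
  g_1((1, -1)) = 0
  g_2((1, -1)) = 0
Stationarity residual: grad f(x) + sum_i lambda_i a_i = (2, -3)
  -> stationarity FAILS
Primal feasibility (all g_i <= 0): OK
Dual feasibility (all lambda_i >= 0): OK
Complementary slackness (lambda_i * g_i(x) = 0 for all i): OK

Verdict: the first failing condition is stationarity -> stat.

stat


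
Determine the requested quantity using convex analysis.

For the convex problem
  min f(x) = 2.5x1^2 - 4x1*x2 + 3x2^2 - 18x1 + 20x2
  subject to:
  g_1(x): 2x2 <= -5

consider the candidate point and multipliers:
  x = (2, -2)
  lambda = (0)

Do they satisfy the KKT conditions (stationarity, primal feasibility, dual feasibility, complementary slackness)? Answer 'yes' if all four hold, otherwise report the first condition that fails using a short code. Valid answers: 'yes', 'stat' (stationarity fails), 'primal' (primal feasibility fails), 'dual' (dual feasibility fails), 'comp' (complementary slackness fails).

Gradient of f: grad f(x) = Q x + c = (0, 0)
Constraint values g_i(x) = a_i^T x - b_i:
  g_1((2, -2)) = 1
Stationarity residual: grad f(x) + sum_i lambda_i a_i = (0, 0)
  -> stationarity OK
Primal feasibility (all g_i <= 0): FAILS
Dual feasibility (all lambda_i >= 0): OK
Complementary slackness (lambda_i * g_i(x) = 0 for all i): OK

Verdict: the first failing condition is primal_feasibility -> primal.

primal


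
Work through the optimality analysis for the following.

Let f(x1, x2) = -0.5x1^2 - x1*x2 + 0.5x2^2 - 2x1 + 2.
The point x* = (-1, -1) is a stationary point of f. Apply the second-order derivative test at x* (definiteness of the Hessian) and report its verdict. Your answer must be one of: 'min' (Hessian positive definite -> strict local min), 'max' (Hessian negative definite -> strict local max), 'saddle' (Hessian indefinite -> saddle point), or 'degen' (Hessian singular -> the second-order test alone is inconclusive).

Compute the Hessian H = grad^2 f:
  H = [[-1, -1], [-1, 1]]
Verify stationarity: grad f(x*) = H x* + g = (0, 0).
Eigenvalues of H: -1.4142, 1.4142.
Eigenvalues have mixed signs, so H is indefinite -> x* is a saddle point.

saddle


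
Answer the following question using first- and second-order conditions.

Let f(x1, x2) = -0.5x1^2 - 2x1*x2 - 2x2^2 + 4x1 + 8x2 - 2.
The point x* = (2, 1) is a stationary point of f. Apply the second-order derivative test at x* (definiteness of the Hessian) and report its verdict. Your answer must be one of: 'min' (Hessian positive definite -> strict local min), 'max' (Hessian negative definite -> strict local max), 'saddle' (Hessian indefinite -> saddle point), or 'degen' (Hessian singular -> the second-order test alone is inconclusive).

Compute the Hessian H = grad^2 f:
  H = [[-1, -2], [-2, -4]]
Verify stationarity: grad f(x*) = H x* + g = (0, 0).
Eigenvalues of H: -5, 0.
H has a zero eigenvalue (singular; negative semidefinite but not definite), so H is neither positive definite, negative definite, nor indefinite. The second-order test alone is inconclusive -> degen.
(Indeed, f is constant along the null direction of H through x*, so x* is not a strict local extremum.)

degen


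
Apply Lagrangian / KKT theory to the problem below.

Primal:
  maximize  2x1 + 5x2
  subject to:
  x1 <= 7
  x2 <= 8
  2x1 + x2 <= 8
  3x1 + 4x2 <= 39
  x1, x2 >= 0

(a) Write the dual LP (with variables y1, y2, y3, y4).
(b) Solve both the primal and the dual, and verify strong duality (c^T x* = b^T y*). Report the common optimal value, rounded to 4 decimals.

The standard primal-dual pair for 'max c^T x s.t. A x <= b, x >= 0' is:
  Dual:  min b^T y  s.t.  A^T y >= c,  y >= 0.

So the dual LP is:
  minimize  7y1 + 8y2 + 8y3 + 39y4
  subject to:
    y1 + 2y3 + 3y4 >= 2
    y2 + y3 + 4y4 >= 5
    y1, y2, y3, y4 >= 0

Solving the primal: x* = (0, 8).
  primal value c^T x* = 40.
Solving the dual: y* = (0, 4, 1, 0).
  dual value b^T y* = 40.
Strong duality: c^T x* = b^T y*. Confirmed.

40


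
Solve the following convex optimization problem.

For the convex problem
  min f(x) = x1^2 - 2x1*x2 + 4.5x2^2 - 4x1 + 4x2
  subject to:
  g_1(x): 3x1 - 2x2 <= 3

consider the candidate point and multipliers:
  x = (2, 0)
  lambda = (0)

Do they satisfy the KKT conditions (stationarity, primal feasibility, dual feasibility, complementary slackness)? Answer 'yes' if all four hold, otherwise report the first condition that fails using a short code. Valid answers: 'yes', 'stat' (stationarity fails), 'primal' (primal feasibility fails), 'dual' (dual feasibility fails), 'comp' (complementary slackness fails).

Gradient of f: grad f(x) = Q x + c = (0, 0)
Constraint values g_i(x) = a_i^T x - b_i:
  g_1((2, 0)) = 3
Stationarity residual: grad f(x) + sum_i lambda_i a_i = (0, 0)
  -> stationarity OK
Primal feasibility (all g_i <= 0): FAILS
Dual feasibility (all lambda_i >= 0): OK
Complementary slackness (lambda_i * g_i(x) = 0 for all i): OK

Verdict: the first failing condition is primal_feasibility -> primal.

primal


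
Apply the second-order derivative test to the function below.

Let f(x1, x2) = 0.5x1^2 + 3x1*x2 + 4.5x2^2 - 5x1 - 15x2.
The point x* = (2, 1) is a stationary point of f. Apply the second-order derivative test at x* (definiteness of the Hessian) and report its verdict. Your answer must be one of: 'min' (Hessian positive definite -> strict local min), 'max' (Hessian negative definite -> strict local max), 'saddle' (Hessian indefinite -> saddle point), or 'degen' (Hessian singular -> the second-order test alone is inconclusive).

Compute the Hessian H = grad^2 f:
  H = [[1, 3], [3, 9]]
Verify stationarity: grad f(x*) = H x* + g = (0, 0).
Eigenvalues of H: 0, 10.
H has a zero eigenvalue (singular; positive semidefinite but not definite), so H is neither positive definite, negative definite, nor indefinite. The second-order test alone is inconclusive -> degen.
(Indeed, f is constant along the null direction of H through x*, so x* is not a strict local extremum.)

degen


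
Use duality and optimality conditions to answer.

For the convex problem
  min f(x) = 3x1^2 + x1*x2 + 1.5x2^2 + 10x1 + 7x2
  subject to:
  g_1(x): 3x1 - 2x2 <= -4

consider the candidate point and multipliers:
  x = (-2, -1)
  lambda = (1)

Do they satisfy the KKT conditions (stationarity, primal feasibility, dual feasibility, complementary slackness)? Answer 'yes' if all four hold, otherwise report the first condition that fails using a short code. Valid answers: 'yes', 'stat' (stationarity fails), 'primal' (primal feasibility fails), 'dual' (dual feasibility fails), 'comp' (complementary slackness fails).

Gradient of f: grad f(x) = Q x + c = (-3, 2)
Constraint values g_i(x) = a_i^T x - b_i:
  g_1((-2, -1)) = 0
Stationarity residual: grad f(x) + sum_i lambda_i a_i = (0, 0)
  -> stationarity OK
Primal feasibility (all g_i <= 0): OK
Dual feasibility (all lambda_i >= 0): OK
Complementary slackness (lambda_i * g_i(x) = 0 for all i): OK

Verdict: yes, KKT holds.

yes


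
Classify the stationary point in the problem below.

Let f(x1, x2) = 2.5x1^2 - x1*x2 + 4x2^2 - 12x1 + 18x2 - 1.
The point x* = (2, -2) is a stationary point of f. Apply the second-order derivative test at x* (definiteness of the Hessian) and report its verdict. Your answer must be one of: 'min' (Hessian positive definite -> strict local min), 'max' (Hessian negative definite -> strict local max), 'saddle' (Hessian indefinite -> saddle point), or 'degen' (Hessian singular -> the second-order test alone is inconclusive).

Compute the Hessian H = grad^2 f:
  H = [[5, -1], [-1, 8]]
Verify stationarity: grad f(x*) = H x* + g = (0, 0).
Eigenvalues of H: 4.6972, 8.3028.
Both eigenvalues > 0, so H is positive definite -> x* is a strict local min.

min


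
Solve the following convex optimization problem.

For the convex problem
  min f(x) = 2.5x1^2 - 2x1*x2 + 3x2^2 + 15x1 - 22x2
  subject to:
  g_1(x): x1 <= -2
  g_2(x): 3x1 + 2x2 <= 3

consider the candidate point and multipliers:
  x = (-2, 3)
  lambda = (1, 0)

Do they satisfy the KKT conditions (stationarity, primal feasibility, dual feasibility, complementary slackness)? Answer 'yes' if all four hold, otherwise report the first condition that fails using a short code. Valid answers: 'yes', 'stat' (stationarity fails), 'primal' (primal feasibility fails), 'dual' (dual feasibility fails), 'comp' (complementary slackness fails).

Gradient of f: grad f(x) = Q x + c = (-1, 0)
Constraint values g_i(x) = a_i^T x - b_i:
  g_1((-2, 3)) = 0
  g_2((-2, 3)) = -3
Stationarity residual: grad f(x) + sum_i lambda_i a_i = (0, 0)
  -> stationarity OK
Primal feasibility (all g_i <= 0): OK
Dual feasibility (all lambda_i >= 0): OK
Complementary slackness (lambda_i * g_i(x) = 0 for all i): OK

Verdict: yes, KKT holds.

yes


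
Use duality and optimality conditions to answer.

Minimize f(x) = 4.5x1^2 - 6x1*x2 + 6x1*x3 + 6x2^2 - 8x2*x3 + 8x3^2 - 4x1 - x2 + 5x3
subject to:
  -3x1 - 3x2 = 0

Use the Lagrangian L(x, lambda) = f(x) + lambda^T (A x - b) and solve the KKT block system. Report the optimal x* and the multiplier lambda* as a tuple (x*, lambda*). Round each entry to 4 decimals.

Form the Lagrangian:
  L(x, lambda) = (1/2) x^T Q x + c^T x + lambda^T (A x - b)
Stationarity (grad_x L = 0): Q x + c + A^T lambda = 0.
Primal feasibility: A x = b.

This gives the KKT block system:
  [ Q   A^T ] [ x     ]   [-c ]
  [ A    0  ] [ lambda ] = [ b ]

Solving the linear system:
  x*      = (0.3554, -0.3554, -0.6235)
  lambda* = (-0.8032)
  f(x*)   = -2.0919

x* = (0.3554, -0.3554, -0.6235), lambda* = (-0.8032)


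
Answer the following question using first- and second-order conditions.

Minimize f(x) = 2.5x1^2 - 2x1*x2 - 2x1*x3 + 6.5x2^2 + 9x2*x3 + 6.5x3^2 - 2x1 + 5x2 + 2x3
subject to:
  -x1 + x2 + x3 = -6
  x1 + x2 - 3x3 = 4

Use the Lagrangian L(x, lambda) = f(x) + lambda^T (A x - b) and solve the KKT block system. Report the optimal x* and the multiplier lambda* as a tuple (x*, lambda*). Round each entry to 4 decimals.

Form the Lagrangian:
  L(x, lambda) = (1/2) x^T Q x + c^T x + lambda^T (A x - b)
Stationarity (grad_x L = 0): Q x + c + A^T lambda = 0.
Primal feasibility: A x = b.

This gives the KKT block system:
  [ Q   A^T ] [ x     ]   [-c ]
  [ A    0  ] [ lambda ] = [ b ]

Solving the linear system:
  x*      = (4.375, -1.3125, -0.3125)
  lambda* = (23.375, 0.25)
  f(x*)   = 61.6562

x* = (4.375, -1.3125, -0.3125), lambda* = (23.375, 0.25)


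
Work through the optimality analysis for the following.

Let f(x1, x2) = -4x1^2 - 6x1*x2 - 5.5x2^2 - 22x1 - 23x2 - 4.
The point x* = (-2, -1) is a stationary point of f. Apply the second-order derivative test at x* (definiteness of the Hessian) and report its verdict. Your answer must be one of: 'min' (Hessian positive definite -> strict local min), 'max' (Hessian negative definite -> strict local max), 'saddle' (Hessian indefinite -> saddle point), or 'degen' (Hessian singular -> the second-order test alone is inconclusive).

Compute the Hessian H = grad^2 f:
  H = [[-8, -6], [-6, -11]]
Verify stationarity: grad f(x*) = H x* + g = (0, 0).
Eigenvalues of H: -15.6847, -3.3153.
Both eigenvalues < 0, so H is negative definite -> x* is a strict local max.

max


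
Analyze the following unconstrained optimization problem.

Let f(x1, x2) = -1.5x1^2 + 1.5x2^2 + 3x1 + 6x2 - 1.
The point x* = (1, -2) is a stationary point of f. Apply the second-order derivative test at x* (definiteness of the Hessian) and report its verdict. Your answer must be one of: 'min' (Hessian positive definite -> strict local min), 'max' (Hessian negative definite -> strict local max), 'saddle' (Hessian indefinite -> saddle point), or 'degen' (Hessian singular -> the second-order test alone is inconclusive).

Compute the Hessian H = grad^2 f:
  H = [[-3, 0], [0, 3]]
Verify stationarity: grad f(x*) = H x* + g = (0, 0).
Eigenvalues of H: -3, 3.
Eigenvalues have mixed signs, so H is indefinite -> x* is a saddle point.

saddle


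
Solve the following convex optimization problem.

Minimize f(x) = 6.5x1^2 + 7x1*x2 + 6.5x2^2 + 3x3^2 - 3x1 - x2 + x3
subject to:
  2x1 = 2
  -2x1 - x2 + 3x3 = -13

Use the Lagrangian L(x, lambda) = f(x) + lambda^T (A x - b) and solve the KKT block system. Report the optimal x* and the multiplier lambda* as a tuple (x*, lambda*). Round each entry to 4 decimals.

Form the Lagrangian:
  L(x, lambda) = (1/2) x^T Q x + c^T x + lambda^T (A x - b)
Stationarity (grad_x L = 0): Q x + c + A^T lambda = 0.
Primal feasibility: A x = b.

This gives the KKT block system:
  [ Q   A^T ] [ x     ]   [-c ]
  [ A    0  ] [ lambda ] = [ b ]

Solving the linear system:
  x*      = (1, 0.0732, -3.6423)
  lambda* = (1.6951, 6.9512)
  f(x*)   = 40.1301

x* = (1, 0.0732, -3.6423), lambda* = (1.6951, 6.9512)


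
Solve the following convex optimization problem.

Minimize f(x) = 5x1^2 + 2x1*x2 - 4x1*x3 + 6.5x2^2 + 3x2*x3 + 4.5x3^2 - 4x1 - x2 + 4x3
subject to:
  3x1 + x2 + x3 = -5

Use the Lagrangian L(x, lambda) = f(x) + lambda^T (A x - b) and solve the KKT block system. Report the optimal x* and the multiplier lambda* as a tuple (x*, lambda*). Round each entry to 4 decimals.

Form the Lagrangian:
  L(x, lambda) = (1/2) x^T Q x + c^T x + lambda^T (A x - b)
Stationarity (grad_x L = 0): Q x + c + A^T lambda = 0.
Primal feasibility: A x = b.

This gives the KKT block system:
  [ Q   A^T ] [ x     ]   [-c ]
  [ A    0  ] [ lambda ] = [ b ]

Solving the linear system:
  x*      = (-1.2848, 0.3647, -1.5103)
  lambda* = (3.3592)
  f(x*)   = 7.7646

x* = (-1.2848, 0.3647, -1.5103), lambda* = (3.3592)


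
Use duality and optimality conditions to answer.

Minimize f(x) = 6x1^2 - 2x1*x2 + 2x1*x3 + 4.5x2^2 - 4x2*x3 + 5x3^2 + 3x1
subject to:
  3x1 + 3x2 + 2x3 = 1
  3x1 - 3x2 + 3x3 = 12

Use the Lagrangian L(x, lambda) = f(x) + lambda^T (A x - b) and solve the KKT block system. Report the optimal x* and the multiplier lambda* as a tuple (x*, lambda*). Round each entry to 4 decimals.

Form the Lagrangian:
  L(x, lambda) = (1/2) x^T Q x + c^T x + lambda^T (A x - b)
Stationarity (grad_x L = 0): Q x + c + A^T lambda = 0.
Primal feasibility: A x = b.

This gives the KKT block system:
  [ Q   A^T ] [ x     ]   [-c ]
  [ A    0  ] [ lambda ] = [ b ]

Solving the linear system:
  x*      = (1.071, -1.6142, 1.3148)
  lambda* = (0.0365, -7.2732)
  f(x*)   = 45.2274

x* = (1.071, -1.6142, 1.3148), lambda* = (0.0365, -7.2732)


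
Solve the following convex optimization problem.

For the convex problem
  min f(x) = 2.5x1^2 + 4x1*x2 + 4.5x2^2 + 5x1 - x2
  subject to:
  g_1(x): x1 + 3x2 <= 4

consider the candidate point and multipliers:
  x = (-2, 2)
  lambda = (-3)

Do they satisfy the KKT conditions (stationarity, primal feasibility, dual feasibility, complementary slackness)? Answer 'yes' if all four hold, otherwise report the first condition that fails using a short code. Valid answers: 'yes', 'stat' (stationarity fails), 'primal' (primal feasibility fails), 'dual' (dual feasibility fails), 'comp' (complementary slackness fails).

Gradient of f: grad f(x) = Q x + c = (3, 9)
Constraint values g_i(x) = a_i^T x - b_i:
  g_1((-2, 2)) = 0
Stationarity residual: grad f(x) + sum_i lambda_i a_i = (0, 0)
  -> stationarity OK
Primal feasibility (all g_i <= 0): OK
Dual feasibility (all lambda_i >= 0): FAILS
Complementary slackness (lambda_i * g_i(x) = 0 for all i): OK

Verdict: the first failing condition is dual_feasibility -> dual.

dual


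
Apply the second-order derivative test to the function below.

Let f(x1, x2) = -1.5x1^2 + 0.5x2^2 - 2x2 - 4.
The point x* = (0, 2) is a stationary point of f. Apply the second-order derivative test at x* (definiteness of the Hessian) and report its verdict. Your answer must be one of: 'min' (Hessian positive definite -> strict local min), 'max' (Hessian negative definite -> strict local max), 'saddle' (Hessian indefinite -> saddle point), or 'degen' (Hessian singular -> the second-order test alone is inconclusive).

Compute the Hessian H = grad^2 f:
  H = [[-3, 0], [0, 1]]
Verify stationarity: grad f(x*) = H x* + g = (0, 0).
Eigenvalues of H: -3, 1.
Eigenvalues have mixed signs, so H is indefinite -> x* is a saddle point.

saddle


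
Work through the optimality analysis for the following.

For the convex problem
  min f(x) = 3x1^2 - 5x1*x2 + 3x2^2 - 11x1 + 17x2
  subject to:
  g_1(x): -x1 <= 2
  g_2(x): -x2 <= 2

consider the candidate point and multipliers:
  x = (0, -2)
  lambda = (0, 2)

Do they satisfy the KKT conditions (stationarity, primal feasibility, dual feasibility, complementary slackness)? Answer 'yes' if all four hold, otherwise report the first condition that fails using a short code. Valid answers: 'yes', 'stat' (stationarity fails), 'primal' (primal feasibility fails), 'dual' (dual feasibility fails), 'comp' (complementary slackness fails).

Gradient of f: grad f(x) = Q x + c = (-1, 5)
Constraint values g_i(x) = a_i^T x - b_i:
  g_1((0, -2)) = -2
  g_2((0, -2)) = 0
Stationarity residual: grad f(x) + sum_i lambda_i a_i = (-1, 3)
  -> stationarity FAILS
Primal feasibility (all g_i <= 0): OK
Dual feasibility (all lambda_i >= 0): OK
Complementary slackness (lambda_i * g_i(x) = 0 for all i): OK

Verdict: the first failing condition is stationarity -> stat.

stat


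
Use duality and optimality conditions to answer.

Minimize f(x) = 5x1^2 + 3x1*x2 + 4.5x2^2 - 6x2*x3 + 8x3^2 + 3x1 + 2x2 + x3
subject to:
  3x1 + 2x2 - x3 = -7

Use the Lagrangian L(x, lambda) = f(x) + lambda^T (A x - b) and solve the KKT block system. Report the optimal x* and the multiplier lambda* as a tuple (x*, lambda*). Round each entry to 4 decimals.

Form the Lagrangian:
  L(x, lambda) = (1/2) x^T Q x + c^T x + lambda^T (A x - b)
Stationarity (grad_x L = 0): Q x + c + A^T lambda = 0.
Primal feasibility: A x = b.

This gives the KKT block system:
  [ Q   A^T ] [ x     ]   [-c ]
  [ A    0  ] [ lambda ] = [ b ]

Solving the linear system:
  x*      = (-1.7178, -0.9563, -0.066)
  lambda* = (5.6822)
  f(x*)   = 16.3218

x* = (-1.7178, -0.9563, -0.066), lambda* = (5.6822)


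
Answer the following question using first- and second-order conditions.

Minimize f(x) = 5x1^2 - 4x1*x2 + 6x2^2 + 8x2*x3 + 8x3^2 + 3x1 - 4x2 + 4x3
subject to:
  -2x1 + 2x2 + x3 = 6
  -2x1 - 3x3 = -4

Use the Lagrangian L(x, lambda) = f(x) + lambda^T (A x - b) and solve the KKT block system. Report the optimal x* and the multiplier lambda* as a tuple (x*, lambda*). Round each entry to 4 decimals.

Form the Lagrangian:
  L(x, lambda) = (1/2) x^T Q x + c^T x + lambda^T (A x - b)
Stationarity (grad_x L = 0): Q x + c + A^T lambda = 0.
Primal feasibility: A x = b.

This gives the KKT block system:
  [ Q   A^T ] [ x     ]   [-c ]
  [ A    0  ] [ lambda ] = [ b ]

Solving the linear system:
  x*      = (-0.7787, 1.2951, 1.8525)
  lambda* = (-14.7377, 9.7541)
  f(x*)   = 63.668

x* = (-0.7787, 1.2951, 1.8525), lambda* = (-14.7377, 9.7541)


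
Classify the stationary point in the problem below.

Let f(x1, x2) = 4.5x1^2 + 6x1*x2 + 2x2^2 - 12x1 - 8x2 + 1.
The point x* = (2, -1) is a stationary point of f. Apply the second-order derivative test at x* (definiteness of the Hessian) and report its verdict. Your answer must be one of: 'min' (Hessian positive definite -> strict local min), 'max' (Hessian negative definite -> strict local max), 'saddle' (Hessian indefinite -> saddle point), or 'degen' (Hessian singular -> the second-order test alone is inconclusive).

Compute the Hessian H = grad^2 f:
  H = [[9, 6], [6, 4]]
Verify stationarity: grad f(x*) = H x* + g = (0, 0).
Eigenvalues of H: 0, 13.
H has a zero eigenvalue (singular; positive semidefinite but not definite), so H is neither positive definite, negative definite, nor indefinite. The second-order test alone is inconclusive -> degen.
(Indeed, f is constant along the null direction of H through x*, so x* is not a strict local extremum.)

degen


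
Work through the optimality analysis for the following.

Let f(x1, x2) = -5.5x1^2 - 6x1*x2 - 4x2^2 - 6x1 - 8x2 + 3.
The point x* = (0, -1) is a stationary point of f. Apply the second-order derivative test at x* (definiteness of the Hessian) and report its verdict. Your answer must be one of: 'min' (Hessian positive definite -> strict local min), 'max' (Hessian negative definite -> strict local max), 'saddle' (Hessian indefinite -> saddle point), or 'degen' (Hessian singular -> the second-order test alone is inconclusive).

Compute the Hessian H = grad^2 f:
  H = [[-11, -6], [-6, -8]]
Verify stationarity: grad f(x*) = H x* + g = (0, 0).
Eigenvalues of H: -15.6847, -3.3153.
Both eigenvalues < 0, so H is negative definite -> x* is a strict local max.

max


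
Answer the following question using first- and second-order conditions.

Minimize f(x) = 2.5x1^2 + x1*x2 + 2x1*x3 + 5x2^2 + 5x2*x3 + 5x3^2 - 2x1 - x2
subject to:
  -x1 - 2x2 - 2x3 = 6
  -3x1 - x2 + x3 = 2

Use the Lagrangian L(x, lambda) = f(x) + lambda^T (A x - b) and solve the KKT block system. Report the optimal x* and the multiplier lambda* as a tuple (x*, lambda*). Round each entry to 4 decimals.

Form the Lagrangian:
  L(x, lambda) = (1/2) x^T Q x + c^T x + lambda^T (A x - b)
Stationarity (grad_x L = 0): Q x + c + A^T lambda = 0.
Primal feasibility: A x = b.

This gives the KKT block system:
  [ Q   A^T ] [ x     ]   [-c ]
  [ A    0  ] [ lambda ] = [ b ]

Solving the linear system:
  x*      = (-0.7287, -1.2247, -1.4109)
  lambda* = (-10.6802, 0.33)
  f(x*)   = 33.0516

x* = (-0.7287, -1.2247, -1.4109), lambda* = (-10.6802, 0.33)


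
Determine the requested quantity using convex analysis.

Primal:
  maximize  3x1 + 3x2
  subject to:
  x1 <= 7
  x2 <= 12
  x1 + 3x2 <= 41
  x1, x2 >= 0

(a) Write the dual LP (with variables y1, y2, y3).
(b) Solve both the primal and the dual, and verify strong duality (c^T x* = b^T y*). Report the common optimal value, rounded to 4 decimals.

The standard primal-dual pair for 'max c^T x s.t. A x <= b, x >= 0' is:
  Dual:  min b^T y  s.t.  A^T y >= c,  y >= 0.

So the dual LP is:
  minimize  7y1 + 12y2 + 41y3
  subject to:
    y1 + y3 >= 3
    y2 + 3y3 >= 3
    y1, y2, y3 >= 0

Solving the primal: x* = (7, 11.3333).
  primal value c^T x* = 55.
Solving the dual: y* = (2, 0, 1).
  dual value b^T y* = 55.
Strong duality: c^T x* = b^T y*. Confirmed.

55
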